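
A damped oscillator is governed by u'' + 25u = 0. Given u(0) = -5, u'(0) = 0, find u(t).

Characteristic equation r² + 25 = 0 has discriminant (0)² - 4·(25) = -100 < 0, so r = ± 5i.
Hence u_h = C1*cos(5*t) + C2*sin(5*t).
Apply the initial conditions: u(0) = C1 = -5 and u'(0) = 5*C2 = 0. Solving gives C1 = -5, C2 = 0.

u = -5*cos(5*t)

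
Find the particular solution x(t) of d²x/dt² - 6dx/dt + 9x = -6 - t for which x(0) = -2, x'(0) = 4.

x = -20/27 - 34*exp(3*t)/27 - t/9 + 71*t*exp(3*t)/9

Characteristic equation r² - 6r + 9 = 0 has discriminant (-6)² - 4·(9) = 0, so r = 3 is a repeated root.
Hence x_h = (C1 + C2*t)*exp(3*t).
For the particular solution try x_p = A0 + A1*t. Substituting and matching coefficients of each power of t gives A0 = -20/27, A1 = -1/9, so x_p = -20/27 - t/9.
General solution: x = -20/27 - t/9 + C1*exp(3*t) + C2*t*exp(3*t).
Apply the initial conditions: x(0) = -20/27 + C1 = -2 and x'(0) = -1/9 + C2 + 3*C1 = 4. Solving gives C1 = -34/27, C2 = 71/9.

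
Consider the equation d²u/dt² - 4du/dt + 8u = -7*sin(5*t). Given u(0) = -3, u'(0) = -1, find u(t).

Characteristic equation r² - 4r + 8 = 0 has discriminant (-4)² - 4·(8) = -16 < 0, so r = 2 ± 2i.
Hence u_h = C1*cos(2*t)*exp(2*t) + C2*exp(2*t)*sin(2*t).
Try u_p = A*cos(5*t) + B*sin(5*t). Substituting and equating the coefficients of cos(5t) and sin(5t) gives A = -140/689, B = 119/689, so u_p = -140*cos(5*t)/689 + 119*sin(5*t)/689.
General solution: u = -140*cos(5*t)/689 + 119*sin(5*t)/689 + C1*cos(2*t)*exp(2*t) + C2*exp(2*t)*sin(2*t).
Apply the initial conditions: u(0) = -140/689 + C1 = -3 and u'(0) = 595/689 + 2*C1 + 2*C2 = -1. Solving gives C1 = -1927/689, C2 = 1285/689.

u = -140*cos(5*t)/689 + 119*sin(5*t)/689 - 1927*cos(2*t)*exp(2*t)/689 + 1285*exp(2*t)*sin(2*t)/689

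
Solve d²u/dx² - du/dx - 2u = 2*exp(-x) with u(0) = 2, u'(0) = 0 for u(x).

Characteristic equation r² - r - 2 = 0 factors as (r + 1)(r - 2) = 0, so r = -1, 2.
Hence u_h = C1*exp(-x) + C2*exp(2*x).
Since exp(-x) solves the homogeneous equation (r = -1 is a root of multiplicity 1), multiply the trial by x. Try u_p = A*x*exp(-x). Substituting into the equation and dividing by exp(-x) gives A = -2/3, so u_p = -2*x*exp(-x)/3.
General solution: u = C1*exp(-x) + C2*exp(2*x) - 2*x*exp(-x)/3.
Apply the initial conditions: u(0) = C1 + C2 = 2 and u'(0) = -2/3 - C1 + 2*C2 = 0. Solving gives C1 = 10/9, C2 = 8/9.

u = 8*exp(2*x)/9 + 10*exp(-x)/9 - 2*x*exp(-x)/3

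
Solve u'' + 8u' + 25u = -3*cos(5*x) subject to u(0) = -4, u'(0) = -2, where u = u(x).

Characteristic equation r² + 8r + 25 = 0 has discriminant (8)² - 4·(25) = -36 < 0, so r = -4 ± 3i.
Hence u_h = C1*cos(3*x)*exp(-4*x) + C2*exp(-4*x)*sin(3*x).
Try u_p = A*cos(5*x) + B*sin(5*x). Substituting and equating the coefficients of cos(5x) and sin(5x) gives A = 0, B = -3/40, so u_p = -3*sin(5*x)/40.
General solution: u = -3*sin(5*x)/40 + C1*cos(3*x)*exp(-4*x) + C2*exp(-4*x)*sin(3*x).
Apply the initial conditions: u(0) = C1 = -4 and u'(0) = -3/8 - 4*C1 + 3*C2 = -2. Solving gives C1 = -4, C2 = -47/8.

u = -3*sin(5*x)/40 - 4*cos(3*x)*exp(-4*x) - 47*exp(-4*x)*sin(3*x)/8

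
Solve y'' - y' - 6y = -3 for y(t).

y = 1/2 + C1*exp(3*t) + C2*exp(-2*t)

Characteristic equation r² - r - 6 = 0 factors as (r - 3)(r + 2) = 0, so r = 3, -2.
Hence y_h = C1*exp(3*t) + C2*exp(-2*t).
For the particular solution try y_p = A0. Substituting and matching coefficients of each power of t gives A0 = 1/2, so y_p = 1/2.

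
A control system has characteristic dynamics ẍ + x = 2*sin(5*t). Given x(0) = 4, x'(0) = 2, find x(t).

x = 4*cos(t) - sin(5*t)/12 + 29*sin(t)/12

Characteristic equation r² + 1 = 0 has discriminant (0)² - 4·(1) = -4 < 0, so r = ± i.
Hence x_h = C1*cos(t) + C2*sin(t).
Try x_p = A*cos(5*t) + B*sin(5*t). Substituting and equating the coefficients of cos(5t) and sin(5t) gives A = 0, B = -1/12, so x_p = -sin(5*t)/12.
General solution: x = -sin(5*t)/12 + C1*cos(t) + C2*sin(t).
Apply the initial conditions: x(0) = C1 = 4 and x'(0) = -5/12 + C2 = 2. Solving gives C1 = 4, C2 = 29/12.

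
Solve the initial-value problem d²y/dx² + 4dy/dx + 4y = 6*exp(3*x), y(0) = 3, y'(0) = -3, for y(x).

y = 6*exp(3*x)/25 + 69*exp(-2*x)/25 + 9*x*exp(-2*x)/5

Characteristic equation r² + 4r + 4 = 0 has discriminant (4)² - 4·(4) = 0, so r = -2 is a repeated root.
Hence y_h = (C1 + C2*x)*exp(-2*x).
Try y_p = A*exp(3*x). Substituting into the equation and dividing by exp(3*x) gives A = 6/25, so y_p = 6*exp(3*x)/25.
General solution: y = 6*exp(3*x)/25 + C1*exp(-2*x) + C2*x*exp(-2*x).
Apply the initial conditions: y(0) = 6/25 + C1 = 3 and y'(0) = 18/25 + C2 - 2*C1 = -3. Solving gives C1 = 69/25, C2 = 9/5.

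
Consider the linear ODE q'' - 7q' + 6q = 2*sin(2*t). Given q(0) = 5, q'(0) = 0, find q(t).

Characteristic equation r² - 7r + 6 = 0 factors as (r - 6)(r - 1) = 0, so r = 6, 1.
Hence q_h = C1*exp(6*t) + C2*exp(t).
Try q_p = A*cos(2*t) + B*sin(2*t). Substituting and equating the coefficients of cos(2t) and sin(2t) gives A = 7/50, B = 1/50, so q_p = sin(2*t)/50 + 7*cos(2*t)/50.
General solution: q = sin(2*t)/50 + 7*cos(2*t)/50 + C1*exp(6*t) + C2*exp(t).
Apply the initial conditions: q(0) = 7/50 + C1 + C2 = 5 and q'(0) = 1/25 + C2 + 6*C1 = 0. Solving gives C1 = -49/50, C2 = 146/25.

q = -49*exp(6*t)/50 + sin(2*t)/50 + 7*cos(2*t)/50 + 146*exp(t)/25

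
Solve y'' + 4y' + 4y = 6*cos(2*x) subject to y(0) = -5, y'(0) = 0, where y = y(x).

Characteristic equation r² + 4r + 4 = 0 has discriminant (4)² - 4·(4) = 0, so r = -2 is a repeated root.
Hence y_h = (C1 + C2*x)*exp(-2*x).
Try y_p = A*cos(2*x) + B*sin(2*x). Substituting and equating the coefficients of cos(2x) and sin(2x) gives A = 0, B = 3/4, so y_p = 3*sin(2*x)/4.
General solution: y = 3*sin(2*x)/4 + C1*exp(-2*x) + C2*x*exp(-2*x).
Apply the initial conditions: y(0) = C1 = -5 and y'(0) = 3/2 + C2 - 2*C1 = 0. Solving gives C1 = -5, C2 = -23/2.

y = -5*exp(-2*x) + 3*sin(2*x)/4 - 23*x*exp(-2*x)/2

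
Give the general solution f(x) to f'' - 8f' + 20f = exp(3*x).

Characteristic equation r² - 8r + 20 = 0 has discriminant (-8)² - 4·(20) = -16 < 0, so r = 4 ± 2i.
Hence f_h = C1*cos(2*x)*exp(4*x) + C2*exp(4*x)*sin(2*x).
Try f_p = A*exp(3*x). Substituting into the equation and dividing by exp(3*x) gives A = 1/5, so f_p = exp(3*x)/5.

f = exp(3*x)/5 + C1*cos(2*x)*exp(4*x) + C2*exp(4*x)*sin(2*x)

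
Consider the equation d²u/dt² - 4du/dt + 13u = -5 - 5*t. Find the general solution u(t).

Characteristic equation r² - 4r + 13 = 0 has discriminant (-4)² - 4·(13) = -36 < 0, so r = 2 ± 3i.
Hence u_h = C1*cos(3*t)*exp(2*t) + C2*exp(2*t)*sin(3*t).
For the particular solution try u_p = A0 + A1*t. Substituting and matching coefficients of each power of t gives A0 = -85/169, A1 = -5/13, so u_p = -85/169 - 5*t/13.

u = -85/169 - 5*t/13 + C1*cos(3*t)*exp(2*t) + C2*exp(2*t)*sin(3*t)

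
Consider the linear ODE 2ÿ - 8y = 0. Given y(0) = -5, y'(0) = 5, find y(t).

y = -15*exp(-2*t)/4 - 5*exp(2*t)/4

Divide through by 2: y'' - 4y = 0.
Characteristic equation r² - 4 = 0 factors as (r + 2)(r - 2) = 0, so r = -2, 2.
Hence y_h = C1*exp(-2*t) + C2*exp(2*t).
Apply the initial conditions: y(0) = C1 + C2 = -5 and y'(0) = -2*C1 + 2*C2 = 5. Solving gives C1 = -15/4, C2 = -5/4.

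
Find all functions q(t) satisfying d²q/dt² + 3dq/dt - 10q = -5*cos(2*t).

q = -15*sin(2*t)/116 + 35*cos(2*t)/116 + C1*exp(-5*t) + C2*exp(2*t)

Characteristic equation r² + 3r - 10 = 0 factors as (r + 5)(r - 2) = 0, so r = -5, 2.
Hence q_h = C1*exp(-5*t) + C2*exp(2*t).
Try q_p = A*cos(2*t) + B*sin(2*t). Substituting and equating the coefficients of cos(2t) and sin(2t) gives A = 35/116, B = -15/116, so q_p = -15*sin(2*t)/116 + 35*cos(2*t)/116.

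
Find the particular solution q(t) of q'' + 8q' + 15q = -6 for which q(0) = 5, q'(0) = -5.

Characteristic equation r² + 8r + 15 = 0 factors as (r + 3)(r + 5) = 0, so r = -3, -5.
Hence q_h = C1*exp(-3*t) + C2*exp(-5*t).
For the particular solution try q_p = A0. Substituting and matching coefficients of each power of t gives A0 = -2/5, so q_p = -2/5.
General solution: q = -2/5 + C1*exp(-3*t) + C2*exp(-5*t).
Apply the initial conditions: q(0) = -2/5 + C1 + C2 = 5 and q'(0) = -5*C2 - 3*C1 = -5. Solving gives C1 = 11, C2 = -28/5.

q = -2/5 + 11*exp(-3*t) - 28*exp(-5*t)/5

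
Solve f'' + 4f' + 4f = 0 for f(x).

f = C1*exp(-2*x) + C2*x*exp(-2*x)

Characteristic equation r² + 4r + 4 = 0 has discriminant (4)² - 4·(4) = 0, so r = -2 is a repeated root.
Hence f_h = (C1 + C2*x)*exp(-2*x).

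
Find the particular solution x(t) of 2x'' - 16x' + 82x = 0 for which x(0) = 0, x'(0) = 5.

Divide through by 2: x'' - 8x' + 41x = 0.
Characteristic equation r² - 8r + 41 = 0 has discriminant (-8)² - 4·(41) = -100 < 0, so r = 4 ± 5i.
Hence x_h = C1*cos(5*t)*exp(4*t) + C2*exp(4*t)*sin(5*t).
Apply the initial conditions: x(0) = C1 = 0 and x'(0) = 4*C1 + 5*C2 = 5. Solving gives C1 = 0, C2 = 1.

x = exp(4*t)*sin(5*t)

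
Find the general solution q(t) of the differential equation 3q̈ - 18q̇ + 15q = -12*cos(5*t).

q = 4*cos(5*t)/65 + 6*sin(5*t)/65 + C1*exp(t) + C2*exp(5*t)

Divide through by 3: q'' - 6q' + 5q = -4*cos(5*t).
Characteristic equation r² - 6r + 5 = 0 factors as (r - 1)(r - 5) = 0, so r = 1, 5.
Hence q_h = C1*exp(t) + C2*exp(5*t).
Try q_p = A*cos(5*t) + B*sin(5*t). Substituting and equating the coefficients of cos(5t) and sin(5t) gives A = 4/65, B = 6/65, so q_p = 4*cos(5*t)/65 + 6*sin(5*t)/65.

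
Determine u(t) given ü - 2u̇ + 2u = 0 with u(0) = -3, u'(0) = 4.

Characteristic equation r² - 2r + 2 = 0 has discriminant (-2)² - 4·(2) = -4 < 0, so r = 1 ± i.
Hence u_h = C1*cos(t)*exp(t) + C2*exp(t)*sin(t).
Apply the initial conditions: u(0) = C1 = -3 and u'(0) = C1 + C2 = 4. Solving gives C1 = -3, C2 = 7.

u = -3*cos(t)*exp(t) + 7*exp(t)*sin(t)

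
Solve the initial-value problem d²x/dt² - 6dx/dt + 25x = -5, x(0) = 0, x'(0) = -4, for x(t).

Characteristic equation r² - 6r + 25 = 0 has discriminant (-6)² - 4·(25) = -64 < 0, so r = 3 ± 4i.
Hence x_h = C1*cos(4*t)*exp(3*t) + C2*exp(3*t)*sin(4*t).
For the particular solution try x_p = A0. Substituting and matching coefficients of each power of t gives A0 = -1/5, so x_p = -1/5.
General solution: x = -1/5 + C1*cos(4*t)*exp(3*t) + C2*exp(3*t)*sin(4*t).
Apply the initial conditions: x(0) = -1/5 + C1 = 0 and x'(0) = 3*C1 + 4*C2 = -4. Solving gives C1 = 1/5, C2 = -23/20.

x = -1/5 - 23*exp(3*t)*sin(4*t)/20 + cos(4*t)*exp(3*t)/5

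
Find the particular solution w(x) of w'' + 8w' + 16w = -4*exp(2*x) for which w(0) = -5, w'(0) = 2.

w = -44*exp(-4*x)/9 - exp(2*x)/9 - 52*x*exp(-4*x)/3

Characteristic equation r² + 8r + 16 = 0 has discriminant (8)² - 4·(16) = 0, so r = -4 is a repeated root.
Hence w_h = (C1 + C2*x)*exp(-4*x).
Try w_p = A*exp(2*x). Substituting into the equation and dividing by exp(2*x) gives A = -1/9, so w_p = -exp(2*x)/9.
General solution: w = -exp(2*x)/9 + C1*exp(-4*x) + C2*x*exp(-4*x).
Apply the initial conditions: w(0) = -1/9 + C1 = -5 and w'(0) = -2/9 + C2 - 4*C1 = 2. Solving gives C1 = -44/9, C2 = -52/3.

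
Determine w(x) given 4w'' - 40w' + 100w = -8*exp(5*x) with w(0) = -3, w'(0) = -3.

Divide through by 4: w'' - 10w' + 25w = -2*exp(5*x).
Characteristic equation r² - 10r + 25 = 0 has discriminant (-10)² - 4·(25) = 0, so r = 5 is a repeated root.
Hence w_h = (C1 + C2*x)*exp(5*x).
Since exp(5*x) solves the homogeneous equation (r = 5 is a root of multiplicity 2), multiply the trial by x^2. Try w_p = A*x^2*exp(5*x). Substituting into the equation and dividing by exp(5*x) gives A = -1, so w_p = -x^2*exp(5*x).
General solution: w = C1*exp(5*x) - x^2*exp(5*x) + C2*x*exp(5*x).
Apply the initial conditions: w(0) = C1 = -3 and w'(0) = C2 + 5*C1 = -3. Solving gives C1 = -3, C2 = 12.

w = -3*exp(5*x) - x**2*exp(5*x) + 12*x*exp(5*x)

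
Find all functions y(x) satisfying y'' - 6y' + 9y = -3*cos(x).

Characteristic equation r² - 6r + 9 = 0 has discriminant (-6)² - 4·(9) = 0, so r = 3 is a repeated root.
Hence y_h = (C1 + C2*x)*exp(3*x).
Try y_p = A*cos(x) + B*sin(x). Substituting and equating the coefficients of cos(x) and sin(x) gives A = -6/25, B = 9/50, so y_p = -6*cos(x)/25 + 9*sin(x)/50.

y = -6*cos(x)/25 + 9*sin(x)/50 + C1*exp(3*x) + C2*x*exp(3*x)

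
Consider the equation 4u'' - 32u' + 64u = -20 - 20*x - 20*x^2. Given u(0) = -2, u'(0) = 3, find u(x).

Divide through by 4: u'' - 8u' + 16u = -5 - 5*x - 5*x^2.
Characteristic equation r² - 8r + 16 = 0 has discriminant (-8)² - 4·(16) = 0, so r = 4 is a repeated root.
Hence u_h = (C1 + C2*x)*exp(4*x).
For the particular solution try u_p = A0 + A1*x + A2*x^2. Substituting and matching coefficients of each power of x gives A0 = -75/128, A1 = -5/8, A2 = -5/16, so u_p = -75/128 - 5*x/8 - 5*x^2/16.
General solution: u = -75/128 - 5*x/8 - 5*x^2/16 + C1*exp(4*x) + C2*x*exp(4*x).
Apply the initial conditions: u(0) = -75/128 + C1 = -2 and u'(0) = -5/8 + C2 + 4*C1 = 3. Solving gives C1 = -181/128, C2 = 297/32.

u = -75/128 - 181*exp(4*x)/128 - 5*x/8 - 5*x**2/16 + 297*x*exp(4*x)/32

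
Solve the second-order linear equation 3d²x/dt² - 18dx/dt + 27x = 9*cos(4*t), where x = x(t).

Divide through by 3: x'' - 6x' + 9x = 3*cos(4*t).
Characteristic equation r² - 6r + 9 = 0 has discriminant (-6)² - 4·(9) = 0, so r = 3 is a repeated root.
Hence x_h = (C1 + C2*t)*exp(3*t).
Try x_p = A*cos(4*t) + B*sin(4*t). Substituting and equating the coefficients of cos(4t) and sin(4t) gives A = -21/625, B = -72/625, so x_p = -72*sin(4*t)/625 - 21*cos(4*t)/625.

x = -72*sin(4*t)/625 - 21*cos(4*t)/625 + C1*exp(3*t) + C2*t*exp(3*t)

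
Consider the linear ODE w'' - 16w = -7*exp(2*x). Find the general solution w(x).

Characteristic equation r² - 16 = 0 factors as (r + 4)(r - 4) = 0, so r = -4, 4.
Hence w_h = C1*exp(-4*x) + C2*exp(4*x).
Try w_p = A*exp(2*x). Substituting into the equation and dividing by exp(2*x) gives A = 7/12, so w_p = 7*exp(2*x)/12.

w = 7*exp(2*x)/12 + C1*exp(-4*x) + C2*exp(4*x)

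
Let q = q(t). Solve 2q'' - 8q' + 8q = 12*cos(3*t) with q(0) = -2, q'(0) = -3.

Divide through by 2: q'' - 4q' + 4q = 6*cos(3*t).
Characteristic equation r² - 4r + 4 = 0 has discriminant (-4)² - 4·(4) = 0, so r = 2 is a repeated root.
Hence q_h = (C1 + C2*t)*exp(2*t).
Try q_p = A*cos(3*t) + B*sin(3*t). Substituting and equating the coefficients of cos(3t) and sin(3t) gives A = -30/169, B = -72/169, so q_p = -72*sin(3*t)/169 - 30*cos(3*t)/169.
General solution: q = -72*sin(3*t)/169 - 30*cos(3*t)/169 + C1*exp(2*t) + C2*t*exp(2*t).
Apply the initial conditions: q(0) = -30/169 + C1 = -2 and q'(0) = -216/169 + C2 + 2*C1 = -3. Solving gives C1 = -308/169, C2 = 25/13.

q = -308*exp(2*t)/169 - 72*sin(3*t)/169 - 30*cos(3*t)/169 + 25*t*exp(2*t)/13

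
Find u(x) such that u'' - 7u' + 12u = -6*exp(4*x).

u = C1*exp(3*x) + C2*exp(4*x) - 6*x*exp(4*x)

Characteristic equation r² - 7r + 12 = 0 factors as (r - 3)(r - 4) = 0, so r = 3, 4.
Hence u_h = C1*exp(3*x) + C2*exp(4*x).
Since exp(4*x) solves the homogeneous equation (r = 4 is a root of multiplicity 1), multiply the trial by x. Try u_p = A*x*exp(4*x). Substituting into the equation and dividing by exp(4*x) gives A = -6, so u_p = -6*x*exp(4*x).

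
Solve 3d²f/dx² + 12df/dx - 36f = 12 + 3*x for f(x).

f = -13/36 - x/12 + C1*exp(-6*x) + C2*exp(2*x)

Divide through by 3: f'' + 4f' - 12f = 4 + x.
Characteristic equation r² + 4r - 12 = 0 factors as (r + 6)(r - 2) = 0, so r = -6, 2.
Hence f_h = C1*exp(-6*x) + C2*exp(2*x).
For the particular solution try f_p = A0 + A1*x. Substituting and matching coefficients of each power of x gives A0 = -13/36, A1 = -1/12, so f_p = -13/36 - x/12.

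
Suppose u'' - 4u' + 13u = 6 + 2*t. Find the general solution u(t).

u = 86/169 + 2*t/13 + C1*cos(3*t)*exp(2*t) + C2*exp(2*t)*sin(3*t)

Characteristic equation r² - 4r + 13 = 0 has discriminant (-4)² - 4·(13) = -36 < 0, so r = 2 ± 3i.
Hence u_h = C1*cos(3*t)*exp(2*t) + C2*exp(2*t)*sin(3*t).
For the particular solution try u_p = A0 + A1*t. Substituting and matching coefficients of each power of t gives A0 = 86/169, A1 = 2/13, so u_p = 86/169 + 2*t/13.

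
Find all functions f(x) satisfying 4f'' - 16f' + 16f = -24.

Divide through by 4: f'' - 4f' + 4f = -6.
Characteristic equation r² - 4r + 4 = 0 has discriminant (-4)² - 4·(4) = 0, so r = 2 is a repeated root.
Hence f_h = (C1 + C2*x)*exp(2*x).
For the particular solution try f_p = A0. Substituting and matching coefficients of each power of x gives A0 = -3/2, so f_p = -3/2.

f = -3/2 + C1*exp(2*x) + C2*x*exp(2*x)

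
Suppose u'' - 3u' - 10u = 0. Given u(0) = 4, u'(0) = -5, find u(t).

u = 3*exp(5*t)/7 + 25*exp(-2*t)/7

Characteristic equation r² - 3r - 10 = 0 factors as (r + 2)(r - 5) = 0, so r = -2, 5.
Hence u_h = C1*exp(-2*t) + C2*exp(5*t).
Apply the initial conditions: u(0) = C1 + C2 = 4 and u'(0) = -2*C1 + 5*C2 = -5. Solving gives C1 = 25/7, C2 = 3/7.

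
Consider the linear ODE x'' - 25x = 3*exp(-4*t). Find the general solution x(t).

Characteristic equation r² - 25 = 0 factors as (r + 5)(r - 5) = 0, so r = -5, 5.
Hence x_h = C1*exp(-5*t) + C2*exp(5*t).
Try x_p = A*exp(-4*t). Substituting into the equation and dividing by exp(-4*t) gives A = -1/3, so x_p = -exp(-4*t)/3.

x = -exp(-4*t)/3 + C1*exp(-5*t) + C2*exp(5*t)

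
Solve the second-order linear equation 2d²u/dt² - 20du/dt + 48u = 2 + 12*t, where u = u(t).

u = 7/48 + t/4 + C1*exp(4*t) + C2*exp(6*t)

Divide through by 2: u'' - 10u' + 24u = 1 + 6*t.
Characteristic equation r² - 10r + 24 = 0 factors as (r - 4)(r - 6) = 0, so r = 4, 6.
Hence u_h = C1*exp(4*t) + C2*exp(6*t).
For the particular solution try u_p = A0 + A1*t. Substituting and matching coefficients of each power of t gives A0 = 7/48, A1 = 1/4, so u_p = 7/48 + t/4.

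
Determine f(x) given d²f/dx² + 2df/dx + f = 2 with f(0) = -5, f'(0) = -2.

f = 2 - 7*exp(-x) - 9*x*exp(-x)

Characteristic equation r² + 2r + 1 = 0 has discriminant (2)² - 4·(1) = 0, so r = -1 is a repeated root.
Hence f_h = (C1 + C2*x)*exp(-x).
For the particular solution try f_p = A0. Substituting and matching coefficients of each power of x gives A0 = 2, so f_p = 2.
General solution: f = 2 + C1*exp(-x) + C2*x*exp(-x).
Apply the initial conditions: f(0) = 2 + C1 = -5 and f'(0) = C2 - C1 = -2. Solving gives C1 = -7, C2 = -9.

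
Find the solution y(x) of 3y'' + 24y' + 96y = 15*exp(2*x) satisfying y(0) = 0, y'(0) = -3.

y = 5*exp(2*x)/52 - 93*exp(-4*x)*sin(4*x)/104 - 5*cos(4*x)*exp(-4*x)/52

Divide through by 3: y'' + 8y' + 32y = 5*exp(2*x).
Characteristic equation r² + 8r + 32 = 0 has discriminant (8)² - 4·(32) = -64 < 0, so r = -4 ± 4i.
Hence y_h = C1*cos(4*x)*exp(-4*x) + C2*exp(-4*x)*sin(4*x).
Try y_p = A*exp(2*x). Substituting into the equation and dividing by exp(2*x) gives A = 5/52, so y_p = 5*exp(2*x)/52.
General solution: y = 5*exp(2*x)/52 + C1*cos(4*x)*exp(-4*x) + C2*exp(-4*x)*sin(4*x).
Apply the initial conditions: y(0) = 5/52 + C1 = 0 and y'(0) = 5/26 - 4*C1 + 4*C2 = -3. Solving gives C1 = -5/52, C2 = -93/104.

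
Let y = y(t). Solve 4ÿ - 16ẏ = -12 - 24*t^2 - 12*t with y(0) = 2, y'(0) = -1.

Divide through by 4: y'' - 4y' = -3 - 6*t^2 - 3*t.
Characteristic equation r² - 4r = 0 factors as (r - 4)r = 0, so r = 4, 0.
Hence y_h = C1*exp(4*t) + C2.
Since 0 is a characteristic root (multiplicity 1), multiply the polynomial trial by t: try y_p = t*(A0 + A1*t + A2*t^2). Substituting and matching coefficients of each power of t gives A0 = 9/8, A1 = 3/4, A2 = 1/2, so y_p = t^3/2 + 3*t^2/4 + 9*t/8.
General solution: y = C2 + t^3/2 + 3*t^2/4 + 9*t/8 + C1*exp(4*t).
Apply the initial conditions: y(0) = C1 + C2 = 2 and y'(0) = 9/8 + 4*C1 = -1. Solving gives C1 = -17/32, C2 = 81/32.

y = 81/32 + t**3/2 - 17*exp(4*t)/32 + 3*t**2/4 + 9*t/8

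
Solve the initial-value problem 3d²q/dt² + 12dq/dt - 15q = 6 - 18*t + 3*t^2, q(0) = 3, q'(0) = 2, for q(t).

q = 28/125 - t**2/5 + 5*exp(t)/2 + 22*t/25 + 69*exp(-5*t)/250

Divide through by 3: q'' + 4q' - 5q = 2 + t^2 - 6*t.
Characteristic equation r² + 4r - 5 = 0 factors as (r - 1)(r + 5) = 0, so r = 1, -5.
Hence q_h = C1*exp(t) + C2*exp(-5*t).
For the particular solution try q_p = A0 + A1*t + A2*t^2. Substituting and matching coefficients of each power of t gives A0 = 28/125, A1 = 22/25, A2 = -1/5, so q_p = 28/125 - t^2/5 + 22*t/25.
General solution: q = 28/125 - t^2/5 + 22*t/25 + C1*exp(t) + C2*exp(-5*t).
Apply the initial conditions: q(0) = 28/125 + C1 + C2 = 3 and q'(0) = 22/25 + C1 - 5*C2 = 2. Solving gives C1 = 5/2, C2 = 69/250.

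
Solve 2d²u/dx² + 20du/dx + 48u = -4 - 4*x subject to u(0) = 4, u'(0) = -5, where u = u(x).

Divide through by 2: u'' + 10u' + 24u = -2 - 2*x.
Characteristic equation r² + 10r + 24 = 0 factors as (r + 6)(r + 4) = 0, so r = -6, -4.
Hence u_h = C1*exp(-6*x) + C2*exp(-4*x).
For the particular solution try u_p = A0 + A1*x. Substituting and matching coefficients of each power of x gives A0 = -7/144, A1 = -1/12, so u_p = -7/144 - x/12.
General solution: u = -7/144 - x/12 + C1*exp(-6*x) + C2*exp(-4*x).
Apply the initial conditions: u(0) = -7/144 + C1 + C2 = 4 and u'(0) = -1/12 - 6*C1 - 4*C2 = -5. Solving gives C1 = -203/36, C2 = 155/16.

u = -7/144 - 203*exp(-6*x)/36 - x/12 + 155*exp(-4*x)/16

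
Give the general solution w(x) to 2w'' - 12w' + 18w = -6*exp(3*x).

Divide through by 2: w'' - 6w' + 9w = -3*exp(3*x).
Characteristic equation r² - 6r + 9 = 0 has discriminant (-6)² - 4·(9) = 0, so r = 3 is a repeated root.
Hence w_h = (C1 + C2*x)*exp(3*x).
Since exp(3*x) solves the homogeneous equation (r = 3 is a root of multiplicity 2), multiply the trial by x^2. Try w_p = A*x^2*exp(3*x). Substituting into the equation and dividing by exp(3*x) gives A = -3/2, so w_p = -3*x^2*exp(3*x)/2.

w = C1*exp(3*x) - 3*x**2*exp(3*x)/2 + C2*x*exp(3*x)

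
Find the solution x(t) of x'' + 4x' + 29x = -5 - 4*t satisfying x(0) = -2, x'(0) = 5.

x = -129/841 - 4*t/29 - 1553*cos(5*t)*exp(-2*t)/841 + 243*exp(-2*t)*sin(5*t)/841

Characteristic equation r² + 4r + 29 = 0 has discriminant (4)² - 4·(29) = -100 < 0, so r = -2 ± 5i.
Hence x_h = C1*cos(5*t)*exp(-2*t) + C2*exp(-2*t)*sin(5*t).
For the particular solution try x_p = A0 + A1*t. Substituting and matching coefficients of each power of t gives A0 = -129/841, A1 = -4/29, so x_p = -129/841 - 4*t/29.
General solution: x = -129/841 - 4*t/29 + C1*cos(5*t)*exp(-2*t) + C2*exp(-2*t)*sin(5*t).
Apply the initial conditions: x(0) = -129/841 + C1 = -2 and x'(0) = -4/29 - 2*C1 + 5*C2 = 5. Solving gives C1 = -1553/841, C2 = 243/841.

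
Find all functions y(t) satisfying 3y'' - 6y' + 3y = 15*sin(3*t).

Divide through by 3: y'' - 2y' + y = 5*sin(3*t).
Characteristic equation r² - 2r + 1 = 0 has discriminant (-2)² - 4·(1) = 0, so r = 1 is a repeated root.
Hence y_h = (C1 + C2*t)*exp(t).
Try y_p = A*cos(3*t) + B*sin(3*t). Substituting and equating the coefficients of cos(3t) and sin(3t) gives A = 3/10, B = -2/5, so y_p = -2*sin(3*t)/5 + 3*cos(3*t)/10.

y = -2*sin(3*t)/5 + 3*cos(3*t)/10 + C1*exp(t) + C2*t*exp(t)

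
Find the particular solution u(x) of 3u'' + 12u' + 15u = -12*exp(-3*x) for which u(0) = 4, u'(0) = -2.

Divide through by 3: u'' + 4u' + 5u = -4*exp(-3*x).
Characteristic equation r² + 4r + 5 = 0 has discriminant (4)² - 4·(5) = -4 < 0, so r = -2 ± i.
Hence u_h = C1*cos(x)*exp(-2*x) + C2*exp(-2*x)*sin(x).
Try u_p = A*exp(-3*x). Substituting into the equation and dividing by exp(-3*x) gives A = -2, so u_p = -2*exp(-3*x).
General solution: u = -2*exp(-3*x) + C1*cos(x)*exp(-2*x) + C2*exp(-2*x)*sin(x).
Apply the initial conditions: u(0) = -2 + C1 = 4 and u'(0) = 6 + C2 - 2*C1 = -2. Solving gives C1 = 6, C2 = 4.

u = -2*exp(-3*x) + 4*exp(-2*x)*sin(x) + 6*cos(x)*exp(-2*x)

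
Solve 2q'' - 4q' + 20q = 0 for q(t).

q = C1*cos(3*t)*exp(t) + C2*exp(t)*sin(3*t)

Divide through by 2: q'' - 2q' + 10q = 0.
Characteristic equation r² - 2r + 10 = 0 has discriminant (-2)² - 4·(10) = -36 < 0, so r = 1 ± 3i.
Hence q_h = C1*cos(3*t)*exp(t) + C2*exp(t)*sin(3*t).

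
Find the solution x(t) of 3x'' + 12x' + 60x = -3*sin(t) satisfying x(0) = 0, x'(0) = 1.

Divide through by 3: x'' + 4x' + 20x = -sin(t).
Characteristic equation r² + 4r + 20 = 0 has discriminant (4)² - 4·(20) = -64 < 0, so r = -2 ± 4i.
Hence x_h = C1*cos(4*t)*exp(-2*t) + C2*exp(-2*t)*sin(4*t).
Try x_p = A*cos(t) + B*sin(t). Substituting and equating the coefficients of cos(t) and sin(t) gives A = 4/377, B = -19/377, so x_p = -19*sin(t)/377 + 4*cos(t)/377.
General solution: x = -19*sin(t)/377 + 4*cos(t)/377 + C1*cos(4*t)*exp(-2*t) + C2*exp(-2*t)*sin(4*t).
Apply the initial conditions: x(0) = 4/377 + C1 = 0 and x'(0) = -19/377 - 2*C1 + 4*C2 = 1. Solving gives C1 = -4/377, C2 = 97/377.

x = -19*sin(t)/377 + 4*cos(t)/377 - 4*cos(4*t)*exp(-2*t)/377 + 97*exp(-2*t)*sin(4*t)/377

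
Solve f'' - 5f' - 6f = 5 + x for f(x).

f = -25/36 - x/6 + C1*exp(6*x) + C2*exp(-x)

Characteristic equation r² - 5r - 6 = 0 factors as (r - 6)(r + 1) = 0, so r = 6, -1.
Hence f_h = C1*exp(6*x) + C2*exp(-x).
For the particular solution try f_p = A0 + A1*x. Substituting and matching coefficients of each power of x gives A0 = -25/36, A1 = -1/6, so f_p = -25/36 - x/6.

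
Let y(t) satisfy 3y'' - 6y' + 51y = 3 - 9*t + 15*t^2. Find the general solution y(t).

y = 57/4913 - 31*t/289 + 5*t**2/17 + C1*cos(4*t)*exp(t) + C2*exp(t)*sin(4*t)

Divide through by 3: y'' - 2y' + 17y = 1 - 3*t + 5*t^2.
Characteristic equation r² - 2r + 17 = 0 has discriminant (-2)² - 4·(17) = -64 < 0, so r = 1 ± 4i.
Hence y_h = C1*cos(4*t)*exp(t) + C2*exp(t)*sin(4*t).
For the particular solution try y_p = A0 + A1*t + A2*t^2. Substituting and matching coefficients of each power of t gives A0 = 57/4913, A1 = -31/289, A2 = 5/17, so y_p = 57/4913 - 31*t/289 + 5*t^2/17.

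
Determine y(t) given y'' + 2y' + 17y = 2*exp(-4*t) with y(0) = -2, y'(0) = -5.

Characteristic equation r² + 2r + 17 = 0 has discriminant (2)² - 4·(17) = -64 < 0, so r = -1 ± 4i.
Hence y_h = C1*cos(4*t)*exp(-t) + C2*exp(-t)*sin(4*t).
Try y_p = A*exp(-4*t). Substituting into the equation and dividing by exp(-4*t) gives A = 2/25, so y_p = 2*exp(-4*t)/25.
General solution: y = 2*exp(-4*t)/25 + C1*cos(4*t)*exp(-t) + C2*exp(-t)*sin(4*t).
Apply the initial conditions: y(0) = 2/25 + C1 = -2 and y'(0) = -8/25 - C1 + 4*C2 = -5. Solving gives C1 = -52/25, C2 = -169/100.

y = 2*exp(-4*t)/25 - 169*exp(-t)*sin(4*t)/100 - 52*cos(4*t)*exp(-t)/25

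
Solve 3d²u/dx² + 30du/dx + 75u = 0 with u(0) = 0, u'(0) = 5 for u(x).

u = 5*x*exp(-5*x)

Divide through by 3: u'' + 10u' + 25u = 0.
Characteristic equation r² + 10r + 25 = 0 has discriminant (10)² - 4·(25) = 0, so r = -5 is a repeated root.
Hence u_h = (C1 + C2*x)*exp(-5*x).
Apply the initial conditions: u(0) = C1 = 0 and u'(0) = C2 - 5*C1 = 5. Solving gives C1 = 0, C2 = 5.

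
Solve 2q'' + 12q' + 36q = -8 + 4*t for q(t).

q = -7/27 + t/9 + C1*cos(3*t)*exp(-3*t) + C2*exp(-3*t)*sin(3*t)

Divide through by 2: q'' + 6q' + 18q = -4 + 2*t.
Characteristic equation r² + 6r + 18 = 0 has discriminant (6)² - 4·(18) = -36 < 0, so r = -3 ± 3i.
Hence q_h = C1*cos(3*t)*exp(-3*t) + C2*exp(-3*t)*sin(3*t).
For the particular solution try q_p = A0 + A1*t. Substituting and matching coefficients of each power of t gives A0 = -7/27, A1 = 1/9, so q_p = -7/27 + t/9.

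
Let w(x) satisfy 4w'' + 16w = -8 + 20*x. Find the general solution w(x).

w = -1/2 + 5*x/4 + C1*cos(2*x) + C2*sin(2*x)

Divide through by 4: w'' + 4w = -2 + 5*x.
Characteristic equation r² + 4 = 0 has discriminant (0)² - 4·(4) = -16 < 0, so r = ± 2i.
Hence w_h = C1*cos(2*x) + C2*sin(2*x).
For the particular solution try w_p = A0 + A1*x. Substituting and matching coefficients of each power of x gives A0 = -1/2, A1 = 5/4, so w_p = -1/2 + 5*x/4.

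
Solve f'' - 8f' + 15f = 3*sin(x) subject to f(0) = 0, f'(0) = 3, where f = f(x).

f = -33*exp(3*x)/20 + 6*cos(x)/65 + 21*sin(x)/130 + 81*exp(5*x)/52

Characteristic equation r² - 8r + 15 = 0 factors as (r - 5)(r - 3) = 0, so r = 5, 3.
Hence f_h = C1*exp(5*x) + C2*exp(3*x).
Try f_p = A*cos(x) + B*sin(x). Substituting and equating the coefficients of cos(x) and sin(x) gives A = 6/65, B = 21/130, so f_p = 6*cos(x)/65 + 21*sin(x)/130.
General solution: f = 6*cos(x)/65 + 21*sin(x)/130 + C1*exp(5*x) + C2*exp(3*x).
Apply the initial conditions: f(0) = 6/65 + C1 + C2 = 0 and f'(0) = 21/130 + 3*C2 + 5*C1 = 3. Solving gives C1 = 81/52, C2 = -33/20.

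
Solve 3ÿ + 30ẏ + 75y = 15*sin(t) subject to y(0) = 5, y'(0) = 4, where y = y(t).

Divide through by 3: y'' + 10y' + 25y = 5*sin(t).
Characteristic equation r² + 10r + 25 = 0 has discriminant (10)² - 4·(25) = 0, so r = -5 is a repeated root.
Hence y_h = (C1 + C2*t)*exp(-5*t).
Try y_p = A*cos(t) + B*sin(t). Substituting and equating the coefficients of cos(t) and sin(t) gives A = -25/338, B = 30/169, so y_p = -25*cos(t)/338 + 30*sin(t)/169.
General solution: y = -25*cos(t)/338 + 30*sin(t)/169 + C1*exp(-5*t) + C2*t*exp(-5*t).
Apply the initial conditions: y(0) = -25/338 + C1 = 5 and y'(0) = 30/169 + C2 - 5*C1 = 4. Solving gives C1 = 1715/338, C2 = 759/26.

y = -25*cos(t)/338 + 30*sin(t)/169 + 1715*exp(-5*t)/338 + 759*t*exp(-5*t)/26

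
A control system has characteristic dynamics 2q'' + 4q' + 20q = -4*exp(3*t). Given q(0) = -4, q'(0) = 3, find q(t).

Divide through by 2: q'' + 2q' + 10q = -2*exp(3*t).
Characteristic equation r² + 2r + 10 = 0 has discriminant (2)² - 4·(10) = -36 < 0, so r = -1 ± 3i.
Hence q_h = C1*cos(3*t)*exp(-t) + C2*exp(-t)*sin(3*t).
Try q_p = A*exp(3*t). Substituting into the equation and dividing by exp(3*t) gives A = -2/25, so q_p = -2*exp(3*t)/25.
General solution: q = -2*exp(3*t)/25 + C1*cos(3*t)*exp(-t) + C2*exp(-t)*sin(3*t).
Apply the initial conditions: q(0) = -2/25 + C1 = -4 and q'(0) = -6/25 - C1 + 3*C2 = 3. Solving gives C1 = -98/25, C2 = -17/75.

q = -2*exp(3*t)/25 - 98*cos(3*t)*exp(-t)/25 - 17*exp(-t)*sin(3*t)/75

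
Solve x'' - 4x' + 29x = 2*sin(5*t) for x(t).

x = sin(5*t)/52 + 5*cos(5*t)/52 + C1*cos(5*t)*exp(2*t) + C2*exp(2*t)*sin(5*t)

Characteristic equation r² - 4r + 29 = 0 has discriminant (-4)² - 4·(29) = -100 < 0, so r = 2 ± 5i.
Hence x_h = C1*cos(5*t)*exp(2*t) + C2*exp(2*t)*sin(5*t).
Try x_p = A*cos(5*t) + B*sin(5*t). Substituting and equating the coefficients of cos(5t) and sin(5t) gives A = 5/52, B = 1/52, so x_p = sin(5*t)/52 + 5*cos(5*t)/52.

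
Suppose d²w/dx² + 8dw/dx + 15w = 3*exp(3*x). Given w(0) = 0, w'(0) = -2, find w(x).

w = -5*exp(-3*x)/4 + exp(3*x)/16 + 19*exp(-5*x)/16

Characteristic equation r² + 8r + 15 = 0 factors as (r + 3)(r + 5) = 0, so r = -3, -5.
Hence w_h = C1*exp(-3*x) + C2*exp(-5*x).
Try w_p = A*exp(3*x). Substituting into the equation and dividing by exp(3*x) gives A = 1/16, so w_p = exp(3*x)/16.
General solution: w = exp(3*x)/16 + C1*exp(-3*x) + C2*exp(-5*x).
Apply the initial conditions: w(0) = 1/16 + C1 + C2 = 0 and w'(0) = 3/16 - 5*C2 - 3*C1 = -2. Solving gives C1 = -5/4, C2 = 19/16.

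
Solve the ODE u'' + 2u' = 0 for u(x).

Characteristic equation r² + 2r = 0 factors as (r + 2)r = 0, so r = -2, 0.
Hence u_h = C1*exp(-2*x) + C2.

u = C2 + C1*exp(-2*x)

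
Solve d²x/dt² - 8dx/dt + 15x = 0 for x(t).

Characteristic equation r² - 8r + 15 = 0 factors as (r - 3)(r - 5) = 0, so r = 3, 5.
Hence x_h = C1*exp(3*t) + C2*exp(5*t).

x = C1*exp(3*t) + C2*exp(5*t)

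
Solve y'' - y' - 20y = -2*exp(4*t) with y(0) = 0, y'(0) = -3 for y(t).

Characteristic equation r² - r - 20 = 0 factors as (r + 4)(r - 5) = 0, so r = -4, 5.
Hence y_h = C1*exp(-4*t) + C2*exp(5*t).
Try y_p = A*exp(4*t). Substituting into the equation and dividing by exp(4*t) gives A = 1/4, so y_p = exp(4*t)/4.
General solution: y = exp(4*t)/4 + C1*exp(-4*t) + C2*exp(5*t).
Apply the initial conditions: y(0) = 1/4 + C1 + C2 = 0 and y'(0) = 1 - 4*C1 + 5*C2 = -3. Solving gives C1 = 11/36, C2 = -5/9.

y = -5*exp(5*t)/9 + exp(4*t)/4 + 11*exp(-4*t)/36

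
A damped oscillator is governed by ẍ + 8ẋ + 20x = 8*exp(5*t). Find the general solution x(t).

Characteristic equation r² + 8r + 20 = 0 has discriminant (8)² - 4·(20) = -16 < 0, so r = -4 ± 2i.
Hence x_h = C1*cos(2*t)*exp(-4*t) + C2*exp(-4*t)*sin(2*t).
Try x_p = A*exp(5*t). Substituting into the equation and dividing by exp(5*t) gives A = 8/85, so x_p = 8*exp(5*t)/85.

x = 8*exp(5*t)/85 + C1*cos(2*t)*exp(-4*t) + C2*exp(-4*t)*sin(2*t)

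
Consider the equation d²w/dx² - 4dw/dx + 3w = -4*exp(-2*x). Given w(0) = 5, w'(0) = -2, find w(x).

Characteristic equation r² - 4r + 3 = 0 factors as (r - 1)(r - 3) = 0, so r = 1, 3.
Hence w_h = C1*exp(x) + C2*exp(3*x).
Try w_p = A*exp(-2*x). Substituting into the equation and dividing by exp(-2*x) gives A = -4/15, so w_p = -4*exp(-2*x)/15.
General solution: w = -4*exp(-2*x)/15 + C1*exp(x) + C2*exp(3*x).
Apply the initial conditions: w(0) = -4/15 + C1 + C2 = 5 and w'(0) = 8/15 + C1 + 3*C2 = -2. Solving gives C1 = 55/6, C2 = -39/10.

w = -39*exp(3*x)/10 - 4*exp(-2*x)/15 + 55*exp(x)/6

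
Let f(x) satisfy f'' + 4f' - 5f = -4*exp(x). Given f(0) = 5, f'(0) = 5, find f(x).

Characteristic equation r² + 4r - 5 = 0 factors as (r - 1)(r + 5) = 0, so r = 1, -5.
Hence f_h = C1*exp(x) + C2*exp(-5*x).
Since exp(x) solves the homogeneous equation (r = 1 is a root of multiplicity 1), multiply the trial by x. Try f_p = A*x*exp(x). Substituting into the equation and dividing by exp(x) gives A = -2/3, so f_p = -2*x*exp(x)/3.
General solution: f = C1*exp(x) + C2*exp(-5*x) - 2*x*exp(x)/3.
Apply the initial conditions: f(0) = C1 + C2 = 5 and f'(0) = -2/3 + C1 - 5*C2 = 5. Solving gives C1 = 46/9, C2 = -1/9.

f = -exp(-5*x)/9 + 46*exp(x)/9 - 2*x*exp(x)/3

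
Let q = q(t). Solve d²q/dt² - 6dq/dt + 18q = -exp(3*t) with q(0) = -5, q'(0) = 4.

q = -exp(3*t)/9 - 44*cos(3*t)*exp(3*t)/9 + 19*exp(3*t)*sin(3*t)/3

Characteristic equation r² - 6r + 18 = 0 has discriminant (-6)² - 4·(18) = -36 < 0, so r = 3 ± 3i.
Hence q_h = C1*cos(3*t)*exp(3*t) + C2*exp(3*t)*sin(3*t).
Try q_p = A*exp(3*t). Substituting into the equation and dividing by exp(3*t) gives A = -1/9, so q_p = -exp(3*t)/9.
General solution: q = -exp(3*t)/9 + C1*cos(3*t)*exp(3*t) + C2*exp(3*t)*sin(3*t).
Apply the initial conditions: q(0) = -1/9 + C1 = -5 and q'(0) = -1/3 + 3*C1 + 3*C2 = 4. Solving gives C1 = -44/9, C2 = 19/3.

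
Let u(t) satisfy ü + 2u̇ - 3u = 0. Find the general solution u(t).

Characteristic equation r² + 2r - 3 = 0 factors as (r - 1)(r + 3) = 0, so r = 1, -3.
Hence u_h = C1*exp(t) + C2*exp(-3*t).

u = C1*exp(t) + C2*exp(-3*t)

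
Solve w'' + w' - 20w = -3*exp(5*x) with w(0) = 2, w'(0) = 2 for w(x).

Characteristic equation r² + r - 20 = 0 factors as (r + 5)(r - 4) = 0, so r = -5, 4.
Hence w_h = C1*exp(-5*x) + C2*exp(4*x).
Try w_p = A*exp(5*x). Substituting into the equation and dividing by exp(5*x) gives A = -3/10, so w_p = -3*exp(5*x)/10.
General solution: w = -3*exp(5*x)/10 + C1*exp(-5*x) + C2*exp(4*x).
Apply the initial conditions: w(0) = -3/10 + C1 + C2 = 2 and w'(0) = -3/2 - 5*C1 + 4*C2 = 2. Solving gives C1 = 19/30, C2 = 5/3.

w = -3*exp(5*x)/10 + 5*exp(4*x)/3 + 19*exp(-5*x)/30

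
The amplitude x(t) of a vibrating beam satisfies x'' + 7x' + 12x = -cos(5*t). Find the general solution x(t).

Characteristic equation r² + 7r + 12 = 0 factors as (r + 3)(r + 4) = 0, so r = -3, -4.
Hence x_h = C1*exp(-3*t) + C2*exp(-4*t).
Try x_p = A*cos(5*t) + B*sin(5*t). Substituting and equating the coefficients of cos(5t) and sin(5t) gives A = 13/1394, B = -35/1394, so x_p = -35*sin(5*t)/1394 + 13*cos(5*t)/1394.

x = -35*sin(5*t)/1394 + 13*cos(5*t)/1394 + C1*exp(-3*t) + C2*exp(-4*t)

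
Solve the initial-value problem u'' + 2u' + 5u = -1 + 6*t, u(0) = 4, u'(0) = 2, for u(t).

Characteristic equation r² + 2r + 5 = 0 has discriminant (2)² - 4·(5) = -16 < 0, so r = -1 ± 2i.
Hence u_h = C1*cos(2*t)*exp(-t) + C2*exp(-t)*sin(2*t).
For the particular solution try u_p = A0 + A1*t. Substituting and matching coefficients of each power of t gives A0 = -17/25, A1 = 6/5, so u_p = -17/25 + 6*t/5.
General solution: u = -17/25 + 6*t/5 + C1*cos(2*t)*exp(-t) + C2*exp(-t)*sin(2*t).
Apply the initial conditions: u(0) = -17/25 + C1 = 4 and u'(0) = 6/5 - C1 + 2*C2 = 2. Solving gives C1 = 117/25, C2 = 137/50.

u = -17/25 + 6*t/5 + 117*cos(2*t)*exp(-t)/25 + 137*exp(-t)*sin(2*t)/50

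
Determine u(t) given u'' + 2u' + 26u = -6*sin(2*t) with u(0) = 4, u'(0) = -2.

Characteristic equation r² + 2r + 26 = 0 has discriminant (2)² - 4·(26) = -100 < 0, so r = -1 ± 5i.
Hence u_h = C1*cos(5*t)*exp(-t) + C2*exp(-t)*sin(5*t).
Try u_p = A*cos(2*t) + B*sin(2*t). Substituting and equating the coefficients of cos(2t) and sin(2t) gives A = 6/125, B = -33/125, so u_p = -33*sin(2*t)/125 + 6*cos(2*t)/125.
General solution: u = -33*sin(2*t)/125 + 6*cos(2*t)/125 + C1*cos(5*t)*exp(-t) + C2*exp(-t)*sin(5*t).
Apply the initial conditions: u(0) = 6/125 + C1 = 4 and u'(0) = -66/125 - C1 + 5*C2 = -2. Solving gives C1 = 494/125, C2 = 62/125.

u = -33*sin(2*t)/125 + 6*cos(2*t)/125 + 62*exp(-t)*sin(5*t)/125 + 494*cos(5*t)*exp(-t)/125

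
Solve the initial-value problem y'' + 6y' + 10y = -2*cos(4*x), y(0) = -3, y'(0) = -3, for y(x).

y = -4*sin(4*x)/51 + cos(4*x)/51 - 599*exp(-3*x)*sin(x)/51 - 154*cos(x)*exp(-3*x)/51

Characteristic equation r² + 6r + 10 = 0 has discriminant (6)² - 4·(10) = -4 < 0, so r = -3 ± i.
Hence y_h = C1*cos(x)*exp(-3*x) + C2*exp(-3*x)*sin(x).
Try y_p = A*cos(4*x) + B*sin(4*x). Substituting and equating the coefficients of cos(4x) and sin(4x) gives A = 1/51, B = -4/51, so y_p = -4*sin(4*x)/51 + cos(4*x)/51.
General solution: y = -4*sin(4*x)/51 + cos(4*x)/51 + C1*cos(x)*exp(-3*x) + C2*exp(-3*x)*sin(x).
Apply the initial conditions: y(0) = 1/51 + C1 = -3 and y'(0) = -16/51 + C2 - 3*C1 = -3. Solving gives C1 = -154/51, C2 = -599/51.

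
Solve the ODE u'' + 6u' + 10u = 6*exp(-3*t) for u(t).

Characteristic equation r² + 6r + 10 = 0 has discriminant (6)² - 4·(10) = -4 < 0, so r = -3 ± i.
Hence u_h = C1*cos(t)*exp(-3*t) + C2*exp(-3*t)*sin(t).
Try u_p = A*exp(-3*t). Substituting into the equation and dividing by exp(-3*t) gives A = 6, so u_p = 6*exp(-3*t).

u = 6*exp(-3*t) + C1*cos(t)*exp(-3*t) + C2*exp(-3*t)*sin(t)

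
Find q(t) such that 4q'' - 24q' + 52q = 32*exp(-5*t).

q = 2*exp(-5*t)/17 + C1*cos(2*t)*exp(3*t) + C2*exp(3*t)*sin(2*t)

Divide through by 4: q'' - 6q' + 13q = 8*exp(-5*t).
Characteristic equation r² - 6r + 13 = 0 has discriminant (-6)² - 4·(13) = -16 < 0, so r = 3 ± 2i.
Hence q_h = C1*cos(2*t)*exp(3*t) + C2*exp(3*t)*sin(2*t).
Try q_p = A*exp(-5*t). Substituting into the equation and dividing by exp(-5*t) gives A = 2/17, so q_p = 2*exp(-5*t)/17.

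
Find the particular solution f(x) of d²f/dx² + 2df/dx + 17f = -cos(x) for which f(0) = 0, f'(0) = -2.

Characteristic equation r² + 2r + 17 = 0 has discriminant (2)² - 4·(17) = -64 < 0, so r = -1 ± 4i.
Hence f_h = C1*cos(4*x)*exp(-x) + C2*exp(-x)*sin(4*x).
Try f_p = A*cos(x) + B*sin(x). Substituting and equating the coefficients of cos(x) and sin(x) gives A = -4/65, B = -1/130, so f_p = -4*cos(x)/65 - sin(x)/130.
General solution: f = -4*cos(x)/65 - sin(x)/130 + C1*cos(4*x)*exp(-x) + C2*exp(-x)*sin(4*x).
Apply the initial conditions: f(0) = -4/65 + C1 = 0 and f'(0) = -1/130 - C1 + 4*C2 = -2. Solving gives C1 = 4/65, C2 = -251/520.

f = -4*cos(x)/65 - sin(x)/130 - 251*exp(-x)*sin(4*x)/520 + 4*cos(4*x)*exp(-x)/65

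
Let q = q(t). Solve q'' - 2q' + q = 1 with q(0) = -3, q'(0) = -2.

q = 1 - 4*exp(t) + 2*t*exp(t)

Characteristic equation r² - 2r + 1 = 0 has discriminant (-2)² - 4·(1) = 0, so r = 1 is a repeated root.
Hence q_h = (C1 + C2*t)*exp(t).
For the particular solution try q_p = A0. Substituting and matching coefficients of each power of t gives A0 = 1, so q_p = 1.
General solution: q = 1 + C1*exp(t) + C2*t*exp(t).
Apply the initial conditions: q(0) = 1 + C1 = -3 and q'(0) = C1 + C2 = -2. Solving gives C1 = -4, C2 = 2.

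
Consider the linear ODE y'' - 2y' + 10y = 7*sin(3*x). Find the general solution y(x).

y = 7*sin(3*x)/37 + 42*cos(3*x)/37 + C1*cos(3*x)*exp(x) + C2*exp(x)*sin(3*x)

Characteristic equation r² - 2r + 10 = 0 has discriminant (-2)² - 4·(10) = -36 < 0, so r = 1 ± 3i.
Hence y_h = C1*cos(3*x)*exp(x) + C2*exp(x)*sin(3*x).
Try y_p = A*cos(3*x) + B*sin(3*x). Substituting and equating the coefficients of cos(3x) and sin(3x) gives A = 42/37, B = 7/37, so y_p = 7*sin(3*x)/37 + 42*cos(3*x)/37.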